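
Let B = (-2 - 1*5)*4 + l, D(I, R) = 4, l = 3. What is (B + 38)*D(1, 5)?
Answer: 52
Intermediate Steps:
B = -25 (B = (-2 - 1*5)*4 + 3 = (-2 - 5)*4 + 3 = -7*4 + 3 = -28 + 3 = -25)
(B + 38)*D(1, 5) = (-25 + 38)*4 = 13*4 = 52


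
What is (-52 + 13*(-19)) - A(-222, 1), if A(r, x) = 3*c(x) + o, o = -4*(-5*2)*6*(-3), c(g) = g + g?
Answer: 415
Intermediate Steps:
c(g) = 2*g
o = -720 (o = -(-40)*6*(-3) = -4*(-60)*(-3) = 240*(-3) = -720)
A(r, x) = -720 + 6*x (A(r, x) = 3*(2*x) - 720 = 6*x - 720 = -720 + 6*x)
(-52 + 13*(-19)) - A(-222, 1) = (-52 + 13*(-19)) - (-720 + 6*1) = (-52 - 247) - (-720 + 6) = -299 - 1*(-714) = -299 + 714 = 415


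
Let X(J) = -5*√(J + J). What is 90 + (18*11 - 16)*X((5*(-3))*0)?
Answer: 90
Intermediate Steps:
X(J) = -5*√2*√J
90 + (18*11 - 16)*X((5*(-3))*0) = 90 + (18*11 - 16)*(-5*√2*√((5*(-3))*0)) = 90 + (198 - 16)*(-5*√2*√(-15*0)) = 90 + 182*(-5*√2*√0) = 90 + 182*(-5*√2*0) = 90 + 182*0 = 90 + 0 = 90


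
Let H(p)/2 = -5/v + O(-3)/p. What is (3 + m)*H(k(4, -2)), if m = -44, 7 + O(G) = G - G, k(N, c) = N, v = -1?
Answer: -533/2 ≈ -266.50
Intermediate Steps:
O(G) = -7 (O(G) = -7 + (G - G) = -7 + 0 = -7)
H(p) = 10 - 14/p (H(p) = 2*(-5/(-1) - 7/p) = 2*(-5*(-1) - 7/p) = 2*(5 - 7/p) = 10 - 14/p)
(3 + m)*H(k(4, -2)) = (3 - 44)*(10 - 14/4) = -41*(10 - 14*¼) = -41*(10 - 7/2) = -41*13/2 = -533/2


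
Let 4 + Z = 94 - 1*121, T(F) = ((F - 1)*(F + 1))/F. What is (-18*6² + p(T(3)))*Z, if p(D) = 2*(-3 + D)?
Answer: 60326/3 ≈ 20109.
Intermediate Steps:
T(F) = (1 + F)*(-1 + F)/F (T(F) = ((-1 + F)*(1 + F))/F = ((1 + F)*(-1 + F))/F = (1 + F)*(-1 + F)/F)
p(D) = -6 + 2*D
Z = -31 (Z = -4 + (94 - 1*121) = -4 + (94 - 121) = -4 - 27 = -31)
(-18*6² + p(T(3)))*Z = (-18*6² + (-6 + 2*(3 - 1/3)))*(-31) = (-18*36 + (-6 + 2*(3 - 1*⅓)))*(-31) = (-648 + (-6 + 2*(3 - ⅓)))*(-31) = (-648 + (-6 + 2*(8/3)))*(-31) = (-648 + (-6 + 16/3))*(-31) = (-648 - ⅔)*(-31) = -1946/3*(-31) = 60326/3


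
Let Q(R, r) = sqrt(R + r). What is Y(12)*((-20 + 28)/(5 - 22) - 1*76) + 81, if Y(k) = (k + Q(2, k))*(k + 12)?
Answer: -373023/17 - 31200*sqrt(14)/17 ≈ -28810.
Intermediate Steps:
Y(k) = (12 + k)*(k + sqrt(2 + k)) (Y(k) = (k + sqrt(2 + k))*(k + 12) = (k + sqrt(2 + k))*(12 + k) = (12 + k)*(k + sqrt(2 + k)))
Y(12)*((-20 + 28)/(5 - 22) - 1*76) + 81 = (12**2 + 12*12 + 12*sqrt(2 + 12) + 12*sqrt(2 + 12))*((-20 + 28)/(5 - 22) - 1*76) + 81 = (144 + 144 + 12*sqrt(14) + 12*sqrt(14))*(8/(-17) - 76) + 81 = (288 + 24*sqrt(14))*(8*(-1/17) - 76) + 81 = (288 + 24*sqrt(14))*(-8/17 - 76) + 81 = (288 + 24*sqrt(14))*(-1300/17) + 81 = (-374400/17 - 31200*sqrt(14)/17) + 81 = -373023/17 - 31200*sqrt(14)/17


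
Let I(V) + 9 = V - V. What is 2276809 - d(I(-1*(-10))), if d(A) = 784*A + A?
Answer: 2283874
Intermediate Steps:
I(V) = -9 (I(V) = -9 + (V - V) = -9 + 0 = -9)
d(A) = 785*A
2276809 - d(I(-1*(-10))) = 2276809 - 785*(-9) = 2276809 - 1*(-7065) = 2276809 + 7065 = 2283874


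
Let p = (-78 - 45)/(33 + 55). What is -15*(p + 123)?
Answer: -160515/88 ≈ -1824.0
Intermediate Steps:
p = -123/88 ≈ -1.3977
-15*(p + 123) = -15*(-123/88 + 123) = -15*10701/88 = -160515/88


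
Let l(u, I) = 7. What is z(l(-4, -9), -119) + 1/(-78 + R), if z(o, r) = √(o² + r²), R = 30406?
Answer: 1/30328 + 7*√290 ≈ 119.21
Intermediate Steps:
z(l(-4, -9), -119) + 1/(-78 + R) = √(7² + (-119)²) + 1/(-78 + 30406) = √(49 + 14161) + 1/30328 = √14210 + 1/30328 = 7*√290 + 1/30328 = 1/30328 + 7*√290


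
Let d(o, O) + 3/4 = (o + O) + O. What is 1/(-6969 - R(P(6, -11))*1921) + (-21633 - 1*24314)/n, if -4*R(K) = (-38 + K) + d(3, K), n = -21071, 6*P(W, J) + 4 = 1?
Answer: 9854960933975/4519422137323 ≈ 2.1806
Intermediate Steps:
P(W, J) = -1/2 (P(W, J) = -2/3 + (1/6)*1 = -2/3 + 1/6 = -1/2)
d(o, O) = -3/4 + o + 2*O (d(o, O) = -3/4 + ((o + O) + O) = -3/4 + ((O + o) + O) = -3/4 + (o + 2*O) = -3/4 + o + 2*O)
R(K) = 143/16 - 3*K/4 (R(K) = -((-38 + K) + (-3/4 + 3 + 2*K))/4 = -((-38 + K) + (9/4 + 2*K))/4 = -(-143/4 + 3*K)/4 = 143/16 - 3*K/4)
1/(-6969 - R(P(6, -11))*1921) + (-21633 - 1*24314)/n = 1/(-6969 - (143/16 - 3/4*(-1/2))*1921) + (-21633 - 1*24314)/(-21071) = (1/1921)/(-6969 - (143/16 + 3/8)) + (-21633 - 24314)*(-1/21071) = (1/1921)/(-6969 - 1*149/16) - 45947*(-1/21071) = (1/1921)/(-6969 - 149/16) + 45947/21071 = (1/1921)/(-111653/16) + 45947/21071 = -16/111653*1/1921 + 45947/21071 = -16/214485413 + 45947/21071 = 9854960933975/4519422137323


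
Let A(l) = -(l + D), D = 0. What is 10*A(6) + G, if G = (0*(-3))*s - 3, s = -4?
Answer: -63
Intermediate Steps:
A(l) = -l (A(l) = -(l + 0) = -l)
G = -3 (G = (0*(-3))*(-4) - 3 = 0*(-4) - 3 = 0 - 3 = -3)
10*A(6) + G = 10*(-1*6) - 3 = 10*(-6) - 3 = -60 - 3 = -63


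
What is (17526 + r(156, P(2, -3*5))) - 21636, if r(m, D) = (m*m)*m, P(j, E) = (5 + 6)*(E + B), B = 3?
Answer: 3792306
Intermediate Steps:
P(j, E) = 33 + 11*E (P(j, E) = (5 + 6)*(E + 3) = 11*(3 + E) = 33 + 11*E)
r(m, D) = m**3 (r(m, D) = m**2*m = m**3)
(17526 + r(156, P(2, -3*5))) - 21636 = (17526 + 156**3) - 21636 = (17526 + 3796416) - 21636 = 3813942 - 21636 = 3792306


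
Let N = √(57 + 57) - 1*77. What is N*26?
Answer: -2002 + 26*√114 ≈ -1724.4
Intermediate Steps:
N = -77 + √114 (N = √114 - 77 = -77 + √114 ≈ -66.323)
N*26 = (-77 + √114)*26 = -2002 + 26*√114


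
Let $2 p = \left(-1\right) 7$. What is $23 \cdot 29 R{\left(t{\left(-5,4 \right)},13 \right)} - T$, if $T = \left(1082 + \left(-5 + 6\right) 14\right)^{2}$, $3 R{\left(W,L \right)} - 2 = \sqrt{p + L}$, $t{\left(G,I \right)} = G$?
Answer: $- \frac{3602314}{3} + \frac{667 \sqrt{38}}{6} \approx -1.2001 \cdot 10^{6}$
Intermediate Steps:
$p = - \frac{7}{2}$ ($p = \frac{\left(-1\right) 7}{2} = \frac{1}{2} \left(-7\right) = - \frac{7}{2} \approx -3.5$)
$R{\left(W,L \right)} = \frac{2}{3} + \frac{\sqrt{- \frac{7}{2} + L}}{3}$
$T = 1201216$ ($T = \left(1082 + 1 \cdot 14\right)^{2} = \left(1082 + 14\right)^{2} = 1096^{2} = 1201216$)
$23 \cdot 29 R{\left(t{\left(-5,4 \right)},13 \right)} - T = 23 \cdot 29 \left(\frac{2}{3} + \frac{\sqrt{-14 + 4 \cdot 13}}{6}\right) - 1201216 = 667 \left(\frac{2}{3} + \frac{\sqrt{-14 + 52}}{6}\right) - 1201216 = 667 \left(\frac{2}{3} + \frac{\sqrt{38}}{6}\right) - 1201216 = \left(\frac{1334}{3} + \frac{667 \sqrt{38}}{6}\right) - 1201216 = - \frac{3602314}{3} + \frac{667 \sqrt{38}}{6}$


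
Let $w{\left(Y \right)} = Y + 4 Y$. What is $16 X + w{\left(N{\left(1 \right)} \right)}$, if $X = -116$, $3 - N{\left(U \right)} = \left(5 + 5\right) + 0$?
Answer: $-1891$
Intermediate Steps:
$N{\left(U \right)} = -7$ ($N{\left(U \right)} = 3 - \left(\left(5 + 5\right) + 0\right) = 3 - \left(10 + 0\right) = 3 - 10 = -7$)
$w{\left(Y \right)} = 5 Y$
$16 X + w{\left(N{\left(1 \right)} \right)} = 16 \left(-116\right) + 5 \left(-7\right) = -1856 - 35 = -1891$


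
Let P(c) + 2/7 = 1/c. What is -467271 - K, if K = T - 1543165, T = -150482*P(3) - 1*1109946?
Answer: 46053122/21 ≈ 2.1930e+6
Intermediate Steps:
P(c) = -2/7 + 1/c
T = -23459348/21 (T = -150482*(-2/7 + 1/3) - 1*1109946 = -150482*(-2/7 + ⅓) - 1109946 = -150482*1/21 - 1109946 = -150482/21 - 1109946 = -23459348/21 ≈ -1.1171e+6)
K = -55865813/21 (K = -23459348/21 - 1543165 = -55865813/21 ≈ -2.6603e+6)
-467271 - K = -467271 - 1*(-55865813/21) = -467271 + 55865813/21 = 46053122/21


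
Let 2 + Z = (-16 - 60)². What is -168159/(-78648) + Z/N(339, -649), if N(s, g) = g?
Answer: -114992787/17014184 ≈ -6.7586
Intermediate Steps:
Z = 5774 (Z = -2 + (-16 - 60)² = -2 + (-76)² = -2 + 5776 = 5774)
-168159/(-78648) + Z/N(339, -649) = -168159/(-78648) + 5774/(-649) = -168159*(-1/78648) + 5774*(-1/649) = 56053/26216 - 5774/649 = -114992787/17014184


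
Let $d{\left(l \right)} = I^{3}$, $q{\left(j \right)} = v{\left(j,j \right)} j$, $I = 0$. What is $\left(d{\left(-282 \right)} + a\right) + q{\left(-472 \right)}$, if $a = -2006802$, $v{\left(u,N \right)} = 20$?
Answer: $-2016242$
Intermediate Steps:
$q{\left(j \right)} = 20 j$
$d{\left(l \right)} = 0$ ($d{\left(l \right)} = 0^{3} = 0$)
$\left(d{\left(-282 \right)} + a\right) + q{\left(-472 \right)} = \left(0 - 2006802\right) + 20 \left(-472\right) = -2006802 - 9440 = -2016242$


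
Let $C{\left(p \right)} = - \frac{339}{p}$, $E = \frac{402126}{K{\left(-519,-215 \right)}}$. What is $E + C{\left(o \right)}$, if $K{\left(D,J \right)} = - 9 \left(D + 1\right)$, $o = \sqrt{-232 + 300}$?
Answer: $\frac{67021}{777} - \frac{339 \sqrt{17}}{34} \approx 45.146$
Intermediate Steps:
$o = 2 \sqrt{17}$ ($o = \sqrt{68} = 2 \sqrt{17} \approx 8.2462$)
$K{\left(D,J \right)} = -9 - 9 D$ ($K{\left(D,J \right)} = - 9 \left(1 + D\right) = -9 - 9 D$)
$E = \frac{67021}{777}$ ($E = \frac{402126}{-9 - -4671} = \frac{402126}{-9 + 4671} = \frac{402126}{4662} = 402126 \cdot \frac{1}{4662} = \frac{67021}{777} \approx 86.256$)
$E + C{\left(o \right)} = \frac{67021}{777} - \frac{339}{2 \sqrt{17}} = \frac{67021}{777} - 339 \frac{\sqrt{17}}{34} = \frac{67021}{777} - \frac{339 \sqrt{17}}{34}$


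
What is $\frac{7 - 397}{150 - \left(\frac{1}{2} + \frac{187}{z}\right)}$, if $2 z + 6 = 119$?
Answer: $- \frac{29380}{11013} \approx -2.6678$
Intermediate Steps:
$z = \frac{113}{2}$ ($z = -3 + \frac{1}{2} \cdot 119 = -3 + \frac{119}{2} = \frac{113}{2} \approx 56.5$)
$\frac{7 - 397}{150 - \left(\frac{1}{2} + \frac{187}{z}\right)} = \frac{7 - 397}{150 - \left(\frac{1}{2} + \frac{374}{113}\right)} = - \frac{390}{150 - \frac{861}{226}} = - \frac{390}{\frac{33039}{226}} = \left(-390\right) \frac{226}{33039} = - \frac{29380}{11013}$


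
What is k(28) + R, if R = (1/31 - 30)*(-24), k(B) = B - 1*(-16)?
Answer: 23660/31 ≈ 763.23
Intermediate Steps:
k(B) = 16 + B (k(B) = B + 16 = 16 + B)
R = 22296/31 (R = (1/31 - 30)*(-24) = -929/31*(-24) = 22296/31 ≈ 719.23)
k(28) + R = (16 + 28) + 22296/31 = 44 + 22296/31 = 23660/31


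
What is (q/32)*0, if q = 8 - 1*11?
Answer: 0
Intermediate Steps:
q = -3 (q = 8 - 11 = -3)
(q/32)*0 = -3/32*0 = 0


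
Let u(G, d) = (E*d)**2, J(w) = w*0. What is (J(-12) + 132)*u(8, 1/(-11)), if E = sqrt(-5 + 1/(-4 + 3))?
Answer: -72/11 ≈ -6.5455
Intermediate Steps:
J(w) = 0
E = I*sqrt(6) (E = sqrt(-5 + 1/(-1)) = sqrt(-5 - 1) = sqrt(-6) = I*sqrt(6) ≈ 2.4495*I)
u(G, d) = -6*d**2 (u(G, d) = ((I*sqrt(6))*d)**2 = (I*d*sqrt(6))**2 = -6*d**2)
(J(-12) + 132)*u(8, 1/(-11)) = (0 + 132)*(-6*(1/(-11))**2) = 132*(-6*(-1/11)**2) = 132*(-6*1/121) = 132*(-6/121) = -72/11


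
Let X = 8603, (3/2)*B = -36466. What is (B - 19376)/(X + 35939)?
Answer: -65530/66813 ≈ -0.98080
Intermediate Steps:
B = -72932/3 (B = (⅔)*(-36466) = -72932/3 ≈ -24311.)
(B - 19376)/(X + 35939) = (-72932/3 - 19376)/(8603 + 35939) = -131060/3/44542 = -131060/3*1/44542 = -65530/66813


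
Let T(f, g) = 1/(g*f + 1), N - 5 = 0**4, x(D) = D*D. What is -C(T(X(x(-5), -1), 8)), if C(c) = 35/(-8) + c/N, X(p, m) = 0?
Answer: 167/40 ≈ 4.1750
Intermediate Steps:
x(D) = D**2
N = 5 (N = 5 + 0**4 = 5 + 0 = 5)
T(f, g) = 1/(1 + f*g) (T(f, g) = 1/(f*g + 1) = 1/(1 + f*g))
C(c) = -35/8 + c/5 (C(c) = 35/(-8) + c/5 = 35*(-1/8) + c*(1/5) = -35/8 + c/5)
-C(T(X(x(-5), -1), 8)) = -(-35/8 + 1/(5*(1 + 0*8))) = -(-35/8 + 1/(5*(1 + 0))) = -(-35/8 + (1/5)/1) = -(-35/8 + (1/5)*1) = -(-35/8 + 1/5) = -1*(-167/40) = 167/40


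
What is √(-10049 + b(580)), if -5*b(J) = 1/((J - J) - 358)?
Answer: I*√32197999110/1790 ≈ 100.24*I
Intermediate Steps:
b(J) = 1/1790 (b(J) = -1/(5*((J - J) - 358)) = -1/(5*(0 - 358)) = -⅕/(-358) = -⅕*(-1/358) = 1/1790)
√(-10049 + b(580)) = √(-10049 + 1/1790) = √(-17987709/1790) = I*√32197999110/1790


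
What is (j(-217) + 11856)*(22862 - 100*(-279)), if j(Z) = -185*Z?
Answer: 2639674762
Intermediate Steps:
(j(-217) + 11856)*(22862 - 100*(-279)) = (-185*(-217) + 11856)*(22862 - 100*(-279)) = (40145 + 11856)*(22862 + 27900) = 52001*50762 = 2639674762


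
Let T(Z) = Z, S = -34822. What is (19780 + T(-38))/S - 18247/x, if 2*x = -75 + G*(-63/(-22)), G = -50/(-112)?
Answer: 111701801759/225907725 ≈ 494.46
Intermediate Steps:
G = 25/56 (G = -50*(-1/112) = 25/56 ≈ 0.44643)
x = -12975/352 (x = (-75 + 25*(-63/(-22))/56)/2 = (-75 + 25*(-63*(-1/22))/56)/2 = (-75 + (25/56)*(63/22))/2 = (-75 + 225/176)/2 = (½)*(-12975/176) = -12975/352 ≈ -36.861)
(19780 + T(-38))/S - 18247/x = (19780 - 38)/(-34822) - 18247/(-12975/352) = 19742*(-1/34822) - 18247*(-352/12975) = -9871/17411 + 6422944/12975 = 111701801759/225907725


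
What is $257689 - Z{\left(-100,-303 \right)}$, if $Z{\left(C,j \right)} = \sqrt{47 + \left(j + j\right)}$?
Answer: $257689 - i \sqrt{559} \approx 2.5769 \cdot 10^{5} - 23.643 i$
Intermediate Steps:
$Z{\left(C,j \right)} = \sqrt{47 + 2 j}$
$257689 - Z{\left(-100,-303 \right)} = 257689 - \sqrt{47 + 2 \left(-303\right)} = 257689 - \sqrt{47 - 606} = 257689 - \sqrt{-559} = 257689 - i \sqrt{559}$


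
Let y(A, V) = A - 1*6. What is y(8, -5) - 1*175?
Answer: -173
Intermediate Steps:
y(A, V) = -6 + A (y(A, V) = A - 6 = -6 + A)
y(8, -5) - 1*175 = (-6 + 8) - 1*175 = 2 - 175 = -173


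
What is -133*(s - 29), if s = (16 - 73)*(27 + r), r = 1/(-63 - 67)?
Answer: 27103139/130 ≈ 2.0849e+5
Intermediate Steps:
r = -1/130 (r = 1/(-130) = -1/130 ≈ -0.0076923)
s = -200013/130 (s = (16 - 73)*(27 - 1/130) = -57*3509/130 = -200013/130 ≈ -1538.6)
-133*(s - 29) = -133*(-200013/130 - 29) = -133*(-203783/130) = 27103139/130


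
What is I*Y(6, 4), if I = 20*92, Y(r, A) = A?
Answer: 7360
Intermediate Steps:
I = 1840
I*Y(6, 4) = 1840*4 = 7360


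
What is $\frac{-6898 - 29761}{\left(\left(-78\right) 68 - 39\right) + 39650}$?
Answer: $- \frac{5237}{4901} \approx -1.0686$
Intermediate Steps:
$\frac{-6898 - 29761}{\left(\left(-78\right) 68 - 39\right) + 39650} = - \frac{36659}{\left(-5304 - 39\right) + 39650} = - \frac{36659}{-5343 + 39650} = - \frac{36659}{34307} = \left(-36659\right) \frac{1}{34307} = - \frac{5237}{4901}$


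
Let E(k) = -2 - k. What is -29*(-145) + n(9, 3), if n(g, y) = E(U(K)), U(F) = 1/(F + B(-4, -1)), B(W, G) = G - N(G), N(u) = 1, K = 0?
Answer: 8407/2 ≈ 4203.5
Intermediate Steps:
B(W, G) = -1 + G (B(W, G) = G - 1*1 = G - 1 = -1 + G)
U(F) = 1/(-2 + F) (U(F) = 1/(F + (-1 - 1)) = 1/(F - 2) = 1/(-2 + F))
n(g, y) = -3/2 (n(g, y) = -2 - 1/(-2 + 0) = -2 - 1/(-2) = -2 - 1*(-½) = -2 + ½ = -3/2)
-29*(-145) + n(9, 3) = -29*(-145) - 3/2 = 4205 - 3/2 = 8407/2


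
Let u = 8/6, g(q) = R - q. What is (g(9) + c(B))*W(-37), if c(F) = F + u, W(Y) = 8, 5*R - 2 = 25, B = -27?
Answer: -3512/15 ≈ -234.13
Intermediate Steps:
R = 27/5 (R = 2/5 + (1/5)*25 = 2/5 + 5 = 27/5 ≈ 5.4000)
g(q) = 27/5 - q
u = 4/3 (u = 8*(1/6) = 4/3 ≈ 1.3333)
c(F) = 4/3 + F (c(F) = F + 4/3 = 4/3 + F)
(g(9) + c(B))*W(-37) = ((27/5 - 1*9) + (4/3 - 27))*8 = ((27/5 - 9) - 77/3)*8 = (-18/5 - 77/3)*8 = -439/15*8 = -3512/15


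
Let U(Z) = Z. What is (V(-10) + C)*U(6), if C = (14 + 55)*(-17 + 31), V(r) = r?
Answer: 5736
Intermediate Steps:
C = 966 (C = 69*14 = 966)
(V(-10) + C)*U(6) = (-10 + 966)*6 = 956*6 = 5736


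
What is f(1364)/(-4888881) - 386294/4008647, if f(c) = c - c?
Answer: -386294/4008647 ≈ -0.096365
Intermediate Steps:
f(c) = 0
f(1364)/(-4888881) - 386294/4008647 = 0/(-4888881) - 386294/4008647 = 0*(-1/4888881) - 386294*1/4008647 = 0 - 386294/4008647 = -386294/4008647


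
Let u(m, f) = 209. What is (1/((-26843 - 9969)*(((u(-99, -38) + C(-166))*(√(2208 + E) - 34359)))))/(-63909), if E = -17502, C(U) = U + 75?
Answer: -11453/109244314836104531400 - I*√15294/327732944508313594200 ≈ -1.0484e-16 - 3.7735e-19*I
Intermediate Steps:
C(U) = 75 + U
(1/((-26843 - 9969)*(((u(-99, -38) + C(-166))*(√(2208 + E) - 34359)))))/(-63909) = (1/((-26843 - 9969)*(((209 + (75 - 166))*(√(2208 - 17502) - 34359)))))/(-63909) = (1/((-36812)*(((209 - 91)*(√(-15294) - 34359)))))*(-1/63909) = -1/(118*(I*√15294 - 34359))/36812*(-1/63909) = -1/(118*(-34359 + I*√15294))/36812*(-1/63909) = -1/(36812*(-4054362 + 118*I*√15294))*(-1/63909) = 1/(2352618108*(-4054362 + 118*I*√15294))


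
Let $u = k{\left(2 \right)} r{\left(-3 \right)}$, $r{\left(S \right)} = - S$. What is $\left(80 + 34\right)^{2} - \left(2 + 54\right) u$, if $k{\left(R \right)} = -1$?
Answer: $13164$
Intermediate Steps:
$u = -3$ ($u = - \left(-1\right) \left(-3\right) = \left(-1\right) 3 = -3$)
$\left(80 + 34\right)^{2} - \left(2 + 54\right) u = \left(80 + 34\right)^{2} - \left(2 + 54\right) \left(-3\right) = 114^{2} - 56 \left(-3\right) = 12996 - -168 = 12996 + 168 = 13164$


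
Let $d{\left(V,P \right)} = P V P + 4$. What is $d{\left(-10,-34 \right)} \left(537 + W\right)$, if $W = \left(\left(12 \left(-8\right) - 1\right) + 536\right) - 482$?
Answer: $-5708664$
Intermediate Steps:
$W = -43$ ($W = \left(\left(-96 - 1\right) + 536\right) - 482 = \left(-97 + 536\right) - 482 = 439 - 482 = -43$)
$d{\left(V,P \right)} = 4 + V P^{2}$ ($d{\left(V,P \right)} = V P^{2} + 4 = 4 + V P^{2}$)
$d{\left(-10,-34 \right)} \left(537 + W\right) = \left(4 - 10 \left(-34\right)^{2}\right) \left(537 - 43\right) = \left(4 - 11560\right) 494 = \left(-11556\right) 494 = -5708664$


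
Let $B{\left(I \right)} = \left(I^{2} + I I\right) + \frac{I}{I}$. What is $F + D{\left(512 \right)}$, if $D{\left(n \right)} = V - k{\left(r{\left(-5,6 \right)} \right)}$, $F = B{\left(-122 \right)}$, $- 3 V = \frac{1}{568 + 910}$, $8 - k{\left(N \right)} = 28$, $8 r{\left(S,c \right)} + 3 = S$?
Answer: $\frac{132084425}{4434} \approx 29789.0$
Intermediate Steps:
$r{\left(S,c \right)} = - \frac{3}{8} + \frac{S}{8}$
$k{\left(N \right)} = -20$ ($k{\left(N \right)} = 8 - 28 = -20$)
$B{\left(I \right)} = 1 + 2 I^{2}$ ($B{\left(I \right)} = \left(I^{2} + I^{2}\right) + 1 = 2 I^{2} + 1 = 1 + 2 I^{2}$)
$V = - \frac{1}{4434}$ ($V = - \frac{1}{3 \left(568 + 910\right)} = - \frac{1}{3 \cdot 1478} = \left(- \frac{1}{3}\right) \frac{1}{1478} = - \frac{1}{4434} \approx -0.00022553$)
$F = 29769$ ($F = 1 + 2 \left(-122\right)^{2} = 1 + 2 \cdot 14884 = 1 + 29768 = 29769$)
$D{\left(n \right)} = \frac{88679}{4434}$ ($D{\left(n \right)} = - \frac{1}{4434} - -20 = - \frac{1}{4434} + 20 = \frac{88679}{4434}$)
$F + D{\left(512 \right)} = 29769 + \frac{88679}{4434} = \frac{132084425}{4434}$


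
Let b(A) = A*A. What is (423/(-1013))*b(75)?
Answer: -2379375/1013 ≈ -2348.8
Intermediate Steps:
b(A) = A²
(423/(-1013))*b(75) = (423/(-1013))*75² = (423*(-1/1013))*5625 = -423/1013*5625 = -2379375/1013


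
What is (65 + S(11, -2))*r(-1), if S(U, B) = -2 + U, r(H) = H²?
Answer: 74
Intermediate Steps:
(65 + S(11, -2))*r(-1) = (65 + (-2 + 11))*(-1)² = (65 + 9)*1 = 74*1 = 74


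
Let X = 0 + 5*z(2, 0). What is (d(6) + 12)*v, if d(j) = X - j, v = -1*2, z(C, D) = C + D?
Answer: -32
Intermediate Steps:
X = 10 (X = 0 + 5*(2 + 0) = 0 + 5*2 = 0 + 10 = 10)
v = -2
d(j) = 10 - j
(d(6) + 12)*v = ((10 - 1*6) + 12)*(-2) = ((10 - 6) + 12)*(-2) = (4 + 12)*(-2) = 16*(-2) = -32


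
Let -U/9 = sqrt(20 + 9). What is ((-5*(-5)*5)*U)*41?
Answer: -46125*sqrt(29) ≈ -2.4839e+5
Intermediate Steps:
U = -9*sqrt(29) (U = -9*sqrt(20 + 9) = -9*sqrt(29) ≈ -48.466)
((-5*(-5)*5)*U)*41 = ((-5*(-5)*5)*(-9*sqrt(29)))*41 = ((25*5)*(-9*sqrt(29)))*41 = (125*(-9*sqrt(29)))*41 = -1125*sqrt(29)*41 = -46125*sqrt(29)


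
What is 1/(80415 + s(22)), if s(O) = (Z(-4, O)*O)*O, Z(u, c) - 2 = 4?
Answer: 1/83319 ≈ 1.2002e-5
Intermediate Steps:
Z(u, c) = 6 (Z(u, c) = 2 + 4 = 6)
s(O) = 6*O**2 (s(O) = (6*O)*O = 6*O**2)
1/(80415 + s(22)) = 1/(80415 + 6*22**2) = 1/(80415 + 6*484) = 1/(80415 + 2904) = 1/83319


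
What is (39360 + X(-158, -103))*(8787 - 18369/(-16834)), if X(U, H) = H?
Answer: 5807630605839/16834 ≈ 3.4499e+8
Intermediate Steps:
(39360 + X(-158, -103))*(8787 - 18369/(-16834)) = (39360 - 103)*(8787 - 18369/(-16834)) = 39257*(8787 - 18369*(-1/16834)) = 39257*(8787 + 18369/16834) = 39257*(147938727/16834) = 5807630605839/16834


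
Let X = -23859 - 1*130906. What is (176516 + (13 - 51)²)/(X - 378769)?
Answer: -88980/266767 ≈ -0.33355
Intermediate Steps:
X = -154765 (X = -23859 - 130906 = -154765)
(176516 + (13 - 51)²)/(X - 378769) = (176516 + (13 - 51)²)/(-154765 - 378769) = (176516 + (-38)²)/(-533534) = (176516 + 1444)*(-1/533534) = 177960*(-1/533534) = -88980/266767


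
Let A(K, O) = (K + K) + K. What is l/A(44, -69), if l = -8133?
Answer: -2711/44 ≈ -61.614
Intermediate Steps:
A(K, O) = 3*K (A(K, O) = 2*K + K = 3*K)
l/A(44, -69) = -8133/(3*44) = -8133/132 = -8133*1/132 = -2711/44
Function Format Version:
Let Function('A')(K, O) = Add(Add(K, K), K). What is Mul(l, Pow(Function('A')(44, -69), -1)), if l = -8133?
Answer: Rational(-2711, 44) ≈ -61.614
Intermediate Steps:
Function('A')(K, O) = Mul(3, K) (Function('A')(K, O) = Add(Mul(2, K), K) = Mul(3, K))
Mul(l, Pow(Function('A')(44, -69), -1)) = Mul(-8133, Pow(Mul(3, 44), -1)) = Mul(-8133, Pow(132, -1)) = Mul(-8133, Rational(1, 132)) = Rational(-2711, 44)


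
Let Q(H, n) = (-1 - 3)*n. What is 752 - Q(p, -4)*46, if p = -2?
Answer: 16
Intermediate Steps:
Q(H, n) = -4*n
752 - Q(p, -4)*46 = 752 - (-4*(-4))*46 = 752 - 16*46 = 752 - 1*736 = 752 - 736 = 16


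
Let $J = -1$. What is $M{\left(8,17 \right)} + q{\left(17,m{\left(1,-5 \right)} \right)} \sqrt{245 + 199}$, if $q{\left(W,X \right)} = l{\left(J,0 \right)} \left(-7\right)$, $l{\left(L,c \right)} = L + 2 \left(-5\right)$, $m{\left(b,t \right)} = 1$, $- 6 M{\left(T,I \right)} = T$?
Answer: $- \frac{4}{3} + 154 \sqrt{111} \approx 1621.2$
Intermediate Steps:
$M{\left(T,I \right)} = - \frac{T}{6}$
$l{\left(L,c \right)} = -10 + L$ ($l{\left(L,c \right)} = L - 10 = -10 + L$)
$q{\left(W,X \right)} = 77$ ($q{\left(W,X \right)} = \left(-10 - 1\right) \left(-7\right) = \left(-11\right) \left(-7\right) = 77$)
$M{\left(8,17 \right)} + q{\left(17,m{\left(1,-5 \right)} \right)} \sqrt{245 + 199} = \left(- \frac{1}{6}\right) 8 + 77 \sqrt{245 + 199} = - \frac{4}{3} + 77 \sqrt{444} = - \frac{4}{3} + 77 \cdot 2 \sqrt{111} = - \frac{4}{3} + 154 \sqrt{111}$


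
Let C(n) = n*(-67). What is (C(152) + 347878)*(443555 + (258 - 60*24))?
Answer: 149386707862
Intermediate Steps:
C(n) = -67*n
(C(152) + 347878)*(443555 + (258 - 60*24)) = (-67*152 + 347878)*(443555 + (258 - 60*24)) = (-10184 + 347878)*(443555 + (258 - 1440)) = 337694*(443555 - 1182) = 337694*442373 = 149386707862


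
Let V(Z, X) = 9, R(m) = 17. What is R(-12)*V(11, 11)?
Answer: 153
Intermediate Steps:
R(-12)*V(11, 11) = 17*9 = 153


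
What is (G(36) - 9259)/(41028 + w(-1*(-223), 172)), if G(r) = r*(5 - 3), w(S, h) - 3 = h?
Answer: -9187/41203 ≈ -0.22297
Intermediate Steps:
w(S, h) = 3 + h
G(r) = 2*r (G(r) = r*2 = 2*r)
(G(36) - 9259)/(41028 + w(-1*(-223), 172)) = (2*36 - 9259)/(41028 + (3 + 172)) = (72 - 9259)/(41028 + 175) = -9187/41203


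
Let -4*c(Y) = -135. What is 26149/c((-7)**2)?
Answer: 104596/135 ≈ 774.79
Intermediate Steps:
c(Y) = 135/4 (c(Y) = -1/4*(-135) = 135/4)
26149/c((-7)**2) = 26149/(135/4) = 26149*(4/135) = 104596/135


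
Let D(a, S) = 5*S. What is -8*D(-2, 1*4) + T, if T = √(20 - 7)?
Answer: -160 + √13 ≈ -156.39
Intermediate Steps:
T = √13 ≈ 3.6056
-8*D(-2, 1*4) + T = -40*1*4 + √13 = -40*4 + √13 = -8*20 + √13 = -160 + √13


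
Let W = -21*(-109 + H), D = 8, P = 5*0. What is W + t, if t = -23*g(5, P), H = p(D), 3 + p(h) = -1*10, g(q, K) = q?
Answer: 2447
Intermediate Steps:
P = 0
p(h) = -13 (p(h) = -3 - 1*10 = -3 - 10 = -13)
H = -13
t = -115 (t = -23*5 = -115)
W = 2562 (W = -21*(-109 - 13) = -21*(-122) = 2562)
W + t = 2562 - 115 = 2447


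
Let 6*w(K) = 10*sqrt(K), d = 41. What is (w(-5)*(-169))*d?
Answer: -34645*I*sqrt(5)/3 ≈ -25823.0*I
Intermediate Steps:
w(K) = 5*sqrt(K)/3 (w(K) = (10*sqrt(K))/6 = 5*sqrt(K)/3)
(w(-5)*(-169))*d = ((5*sqrt(-5)/3)*(-169))*41 = ((5*(I*sqrt(5))/3)*(-169))*41 = ((5*I*sqrt(5)/3)*(-169))*41 = -845*I*sqrt(5)/3*41 = -34645*I*sqrt(5)/3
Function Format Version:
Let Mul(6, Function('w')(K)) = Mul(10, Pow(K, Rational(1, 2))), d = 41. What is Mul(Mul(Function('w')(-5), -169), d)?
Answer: Mul(Rational(-34645, 3), I, Pow(5, Rational(1, 2))) ≈ Mul(-25823., I)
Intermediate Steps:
Function('w')(K) = Mul(Rational(5, 3), Pow(K, Rational(1, 2))) (Function('w')(K) = Mul(Rational(1, 6), Mul(10, Pow(K, Rational(1, 2)))) = Mul(Rational(5, 3), Pow(K, Rational(1, 2))))
Mul(Mul(Function('w')(-5), -169), d) = Mul(Mul(Mul(Rational(5, 3), Pow(-5, Rational(1, 2))), -169), 41) = Mul(Mul(Mul(Rational(5, 3), Mul(I, Pow(5, Rational(1, 2)))), -169), 41) = Mul(Mul(Mul(Rational(5, 3), I, Pow(5, Rational(1, 2))), -169), 41) = Mul(Mul(Rational(-845, 3), I, Pow(5, Rational(1, 2))), 41) = Mul(Rational(-34645, 3), I, Pow(5, Rational(1, 2)))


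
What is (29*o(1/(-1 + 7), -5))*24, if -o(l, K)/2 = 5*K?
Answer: 34800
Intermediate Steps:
o(l, K) = -10*K
(29*o(1/(-1 + 7), -5))*24 = (29*(-10*(-5)))*24 = (29*50)*24 = 1450*24 = 34800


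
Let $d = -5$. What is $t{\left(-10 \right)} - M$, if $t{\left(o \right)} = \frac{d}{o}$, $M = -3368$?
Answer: $\frac{6737}{2} \approx 3368.5$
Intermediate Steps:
$t{\left(o \right)} = - \frac{5}{o}$
$t{\left(-10 \right)} - M = - \frac{5}{-10} - -3368 = \left(-5\right) \left(- \frac{1}{10}\right) + 3368 = \frac{1}{2} + 3368 = \frac{6737}{2}$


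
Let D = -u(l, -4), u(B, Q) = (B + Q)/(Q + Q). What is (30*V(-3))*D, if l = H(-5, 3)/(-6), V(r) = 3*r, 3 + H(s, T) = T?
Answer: 135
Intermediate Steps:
H(s, T) = -3 + T
l = 0 (l = (-3 + 3)/(-6) = 0*(-1/6) = 0)
u(B, Q) = (B + Q)/(2*Q) (u(B, Q) = (B + Q)/((2*Q)) = (B + Q)*(1/(2*Q)) = (B + Q)/(2*Q))
D = -1/2 (D = -(0 - 4)/(2*(-4)) = -(-1)*(-4)/(2*4) = -1*1/2 = -1/2 ≈ -0.50000)
(30*V(-3))*D = (30*(3*(-3)))*(-1/2) = (30*(-9))*(-1/2) = -270*(-1/2) = 135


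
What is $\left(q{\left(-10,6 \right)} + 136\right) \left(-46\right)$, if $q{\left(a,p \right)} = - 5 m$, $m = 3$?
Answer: $-5566$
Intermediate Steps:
$q{\left(a,p \right)} = -15$ ($q{\left(a,p \right)} = \left(-5\right) 3 = -15$)
$\left(q{\left(-10,6 \right)} + 136\right) \left(-46\right) = \left(-15 + 136\right) \left(-46\right) = 121 \left(-46\right) = -5566$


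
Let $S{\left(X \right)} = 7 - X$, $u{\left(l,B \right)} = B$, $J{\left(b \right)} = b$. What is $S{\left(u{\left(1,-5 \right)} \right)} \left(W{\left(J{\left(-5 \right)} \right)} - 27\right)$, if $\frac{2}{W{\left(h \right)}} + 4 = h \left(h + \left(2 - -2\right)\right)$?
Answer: $-300$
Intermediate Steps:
$W{\left(h \right)} = \frac{2}{-4 + h \left(4 + h\right)}$ ($W{\left(h \right)} = \frac{2}{-4 + h \left(h + \left(2 - -2\right)\right)} = \frac{2}{-4 + h \left(h + \left(2 + 2\right)\right)} = \frac{2}{-4 + h \left(h + 4\right)} = \frac{2}{-4 + h \left(4 + h\right)}$)
$S{\left(u{\left(1,-5 \right)} \right)} \left(W{\left(J{\left(-5 \right)} \right)} - 27\right) = \left(7 - -5\right) \left(\frac{2}{-4 + \left(-5\right)^{2} + 4 \left(-5\right)} - 27\right) = \left(7 + 5\right) \left(\frac{2}{-4 + 25 - 20} - 27\right) = 12 \left(\frac{2}{1} - 27\right) = 12 \left(2 \cdot 1 - 27\right) = 12 \left(2 - 27\right) = 12 \left(-25\right) = -300$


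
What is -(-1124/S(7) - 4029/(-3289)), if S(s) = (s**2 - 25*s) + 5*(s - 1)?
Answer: -1020905/78936 ≈ -12.933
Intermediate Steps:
S(s) = -5 + s**2 - 20*s (S(s) = (s**2 - 25*s) + 5*(-1 + s) = (s**2 - 25*s) + (-5 + 5*s) = -5 + s**2 - 20*s)
-(-1124/S(7) - 4029/(-3289)) = -(-1124/(-5 + 7**2 - 20*7) - 4029/(-3289)) = -(-1124/(-5 + 49 - 140) - 4029*(-1/3289)) = -(-1124/(-96) + 4029/3289) = -(-1124*(-1/96) + 4029/3289) = -(281/24 + 4029/3289) = -1*1020905/78936 = -1020905/78936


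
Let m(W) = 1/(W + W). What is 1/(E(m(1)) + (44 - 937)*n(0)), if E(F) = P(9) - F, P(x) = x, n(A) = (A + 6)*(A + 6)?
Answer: -2/64279 ≈ -3.1114e-5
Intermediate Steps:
n(A) = (6 + A)² (n(A) = (6 + A)*(6 + A) = (6 + A)²)
m(W) = 1/(2*W)
E(F) = 9 - F
1/(E(m(1)) + (44 - 937)*n(0)) = 1/((9 - 1/(2*1)) + (44 - 937)*(6 + 0)²) = 1/((9 - 1/2) - 893*6²) = 1/((9 - 1*½) - 893*36) = 1/((9 - ½) - 32148) = 1/(17/2 - 32148) = 1/(-64279/2) = -2/64279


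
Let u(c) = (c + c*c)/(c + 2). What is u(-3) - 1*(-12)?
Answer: 6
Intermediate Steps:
u(c) = (c + c²)/(2 + c)
u(-3) - 1*(-12) = -3*(1 - 3)/(2 - 3) - 1*(-12) = -3*(-2)/(-1) + 12 = -3*(-1)*(-2) + 12 = -6 + 12 = 6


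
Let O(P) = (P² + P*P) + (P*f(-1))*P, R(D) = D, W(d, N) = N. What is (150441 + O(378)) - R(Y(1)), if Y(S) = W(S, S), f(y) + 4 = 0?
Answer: -135328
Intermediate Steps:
f(y) = -4 (f(y) = -4 + 0 = -4)
Y(S) = S
O(P) = -2*P² (O(P) = (P² + P*P) + (P*(-4))*P = (P² + P²) + (-4*P)*P = 2*P² - 4*P² = -2*P²)
(150441 + O(378)) - R(Y(1)) = (150441 - 2*378²) - 1*1 = (150441 - 2*142884) - 1 = (150441 - 285768) - 1 = -135327 - 1 = -135328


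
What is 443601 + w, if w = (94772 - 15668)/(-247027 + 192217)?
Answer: 4052281951/9135 ≈ 4.4360e+5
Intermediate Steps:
w = -13184/9135 (w = 79104/(-54810) = 79104*(-1/54810) = -13184/9135 ≈ -1.4432)
443601 + w = 443601 - 13184/9135 = 4052281951/9135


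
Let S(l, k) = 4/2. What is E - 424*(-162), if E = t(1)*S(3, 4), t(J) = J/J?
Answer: 68690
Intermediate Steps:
t(J) = 1
S(l, k) = 2 (S(l, k) = 4*(1/2) = 2)
E = 2 (E = 1*2 = 2)
E - 424*(-162) = 2 - 424*(-162) = 2 + 68688 = 68690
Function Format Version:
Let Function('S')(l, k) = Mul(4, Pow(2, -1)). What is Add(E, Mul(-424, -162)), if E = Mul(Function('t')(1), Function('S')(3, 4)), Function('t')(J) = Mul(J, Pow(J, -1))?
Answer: 68690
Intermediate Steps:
Function('t')(J) = 1
Function('S')(l, k) = 2 (Function('S')(l, k) = Mul(4, Rational(1, 2)) = 2)
E = 2 (E = Mul(1, 2) = 2)
Add(E, Mul(-424, -162)) = Add(2, Mul(-424, -162)) = Add(2, 68688) = 68690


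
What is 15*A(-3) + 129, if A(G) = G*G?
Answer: 264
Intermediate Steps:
A(G) = G**2
15*A(-3) + 129 = 15*(-3)**2 + 129 = 15*9 + 129 = 135 + 129 = 264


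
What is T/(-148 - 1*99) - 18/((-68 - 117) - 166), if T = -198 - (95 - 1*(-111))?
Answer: 1250/741 ≈ 1.6869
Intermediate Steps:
T = -404 (T = -198 - (95 + 111) = -198 - 1*206 = -198 - 206 = -404)
T/(-148 - 1*99) - 18/((-68 - 117) - 166) = -404/(-148 - 1*99) - 18/((-68 - 117) - 166) = -404/(-148 - 99) - 18/(-185 - 166) = -404/(-247) - 18/(-351) = -404*(-1/247) - 18*(-1/351) = 404/247 + 2/39 = 1250/741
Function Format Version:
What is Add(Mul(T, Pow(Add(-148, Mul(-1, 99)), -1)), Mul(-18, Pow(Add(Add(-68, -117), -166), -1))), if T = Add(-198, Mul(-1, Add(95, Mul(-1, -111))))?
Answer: Rational(1250, 741) ≈ 1.6869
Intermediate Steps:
T = -404 (T = Add(-198, Mul(-1, Add(95, 111))) = Add(-198, Mul(-1, 206)) = Add(-198, -206) = -404)
Add(Mul(T, Pow(Add(-148, Mul(-1, 99)), -1)), Mul(-18, Pow(Add(Add(-68, -117), -166), -1))) = Add(Mul(-404, Pow(Add(-148, Mul(-1, 99)), -1)), Mul(-18, Pow(Add(Add(-68, -117), -166), -1))) = Add(Mul(-404, Pow(Add(-148, -99), -1)), Mul(-18, Pow(Add(-185, -166), -1))) = Add(Mul(-404, Pow(-247, -1)), Mul(-18, Pow(-351, -1))) = Add(Mul(-404, Rational(-1, 247)), Mul(-18, Rational(-1, 351))) = Add(Rational(404, 247), Rational(2, 39)) = Rational(1250, 741)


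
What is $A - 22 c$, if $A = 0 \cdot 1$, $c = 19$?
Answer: $-418$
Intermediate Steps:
$A = 0$
$A - 22 c = 0 - 418 = -418$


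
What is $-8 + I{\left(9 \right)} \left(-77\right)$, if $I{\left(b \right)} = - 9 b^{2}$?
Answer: $56125$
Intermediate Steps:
$-8 + I{\left(9 \right)} \left(-77\right) = -8 + - 9 \cdot 9^{2} \left(-77\right) = -8 + \left(-9\right) 81 \left(-77\right) = -8 - -56133 = -8 + 56133 = 56125$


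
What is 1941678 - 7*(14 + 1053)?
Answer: 1934209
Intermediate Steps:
1941678 - 7*(14 + 1053) = 1941678 - 7*1067 = 1941678 - 7469 = 1934209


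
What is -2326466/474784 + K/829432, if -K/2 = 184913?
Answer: -131577050931/24612565168 ≈ -5.3459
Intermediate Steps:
K = -369826 (K = -2*184913 = -369826)
-2326466/474784 + K/829432 = -2326466/474784 - 369826/829432 = -2326466*1/474784 - 369826*1/829432 = -1163233/237392 - 184913/414716 = -131577050931/24612565168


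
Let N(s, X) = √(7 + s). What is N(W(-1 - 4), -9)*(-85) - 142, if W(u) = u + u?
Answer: -142 - 85*I*√3 ≈ -142.0 - 147.22*I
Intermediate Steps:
W(u) = 2*u
N(W(-1 - 4), -9)*(-85) - 142 = √(7 + 2*(-1 - 4))*(-85) - 142 = √(7 + 2*(-5))*(-85) - 142 = √(7 - 10)*(-85) - 142 = √(-3)*(-85) - 142 = (I*√3)*(-85) - 142 = -85*I*√3 - 142 = -142 - 85*I*√3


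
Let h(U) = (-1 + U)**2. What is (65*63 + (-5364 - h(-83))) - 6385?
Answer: -14710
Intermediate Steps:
(65*63 + (-5364 - h(-83))) - 6385 = (65*63 + (-5364 - (-1 - 83)**2)) - 6385 = (4095 + (-5364 - 1*(-84)**2)) - 6385 = (4095 + (-5364 - 1*7056)) - 6385 = (4095 + (-5364 - 7056)) - 6385 = (4095 - 12420) - 6385 = -8325 - 6385 = -14710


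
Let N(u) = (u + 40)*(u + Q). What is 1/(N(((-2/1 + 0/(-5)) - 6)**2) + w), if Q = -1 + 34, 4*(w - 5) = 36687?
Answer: 4/77059 ≈ 5.1908e-5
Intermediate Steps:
w = 36707/4 (w = 5 + (1/4)*36687 = 5 + 36687/4 = 36707/4 ≈ 9176.8)
Q = 33
N(u) = (33 + u)*(40 + u) (N(u) = (u + 40)*(u + 33) = (40 + u)*(33 + u) = (33 + u)*(40 + u))
1/(N(((-2/1 + 0/(-5)) - 6)**2) + w) = 1/((1320 + (((-2/1 + 0/(-5)) - 6)**2)**2 + 73*((-2/1 + 0/(-5)) - 6)**2) + 36707/4) = 1/((1320 + (((-2*1 + 0*(-1/5)) - 6)**2)**2 + 73*((-2*1 + 0*(-1/5)) - 6)**2) + 36707/4) = 1/((1320 + (((-2 + 0) - 6)**2)**2 + 73*((-2 + 0) - 6)**2) + 36707/4) = 1/((1320 + ((-2 - 6)**2)**2 + 73*(-2 - 6)**2) + 36707/4) = 1/((1320 + ((-8)**2)**2 + 73*(-8)**2) + 36707/4) = 1/((1320 + 64**2 + 73*64) + 36707/4) = 1/((1320 + 4096 + 4672) + 36707/4) = 1/(10088 + 36707/4) = 1/(77059/4) = 4/77059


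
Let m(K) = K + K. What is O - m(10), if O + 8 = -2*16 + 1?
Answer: -59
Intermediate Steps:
O = -39 (O = -8 + (-2*16 + 1) = -8 + (-32 + 1) = -8 - 31 = -39)
m(K) = 2*K
O - m(10) = -39 - 2*10 = -39 - 1*20 = -39 - 20 = -59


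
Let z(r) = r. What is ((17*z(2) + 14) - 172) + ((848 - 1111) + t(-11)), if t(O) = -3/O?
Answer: -4254/11 ≈ -386.73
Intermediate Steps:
((17*z(2) + 14) - 172) + ((848 - 1111) + t(-11)) = ((17*2 + 14) - 172) + ((848 - 1111) - 3/(-11)) = ((34 + 14) - 172) + (-263 - 3*(-1/11)) = (48 - 172) + (-263 + 3/11) = -124 - 2890/11 = -4254/11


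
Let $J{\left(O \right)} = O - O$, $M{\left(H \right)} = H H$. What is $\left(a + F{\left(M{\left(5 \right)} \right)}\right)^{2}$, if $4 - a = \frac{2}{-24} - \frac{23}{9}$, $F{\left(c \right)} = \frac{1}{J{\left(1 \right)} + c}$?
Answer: $\frac{36132121}{810000} \approx 44.608$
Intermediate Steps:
$M{\left(H \right)} = H^{2}$
$J{\left(O \right)} = 0$
$F{\left(c \right)} = \frac{1}{c}$ ($F{\left(c \right)} = \frac{1}{0 + c} = \frac{1}{c}$)
$a = \frac{239}{36}$ ($a = 4 - \left(\frac{2}{-24} - \frac{23}{9}\right) = 4 - \left(2 \left(- \frac{1}{24}\right) - \frac{23}{9}\right) = 4 - \left(- \frac{1}{12} - \frac{23}{9}\right) = 4 - - \frac{95}{36} = 4 + \frac{95}{36} = \frac{239}{36} \approx 6.6389$)
$\left(a + F{\left(M{\left(5 \right)} \right)}\right)^{2} = \left(\frac{239}{36} + \frac{1}{5^{2}}\right)^{2} = \left(\frac{239}{36} + \frac{1}{25}\right)^{2} = \left(\frac{6011}{900}\right)^{2} = \frac{36132121}{810000}$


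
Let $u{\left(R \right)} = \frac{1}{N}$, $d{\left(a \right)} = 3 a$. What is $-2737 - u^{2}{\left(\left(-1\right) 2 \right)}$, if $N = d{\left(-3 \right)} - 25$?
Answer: $- \frac{3163973}{1156} \approx -2737.0$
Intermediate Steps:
$N = -34$ ($N = 3 \left(-3\right) - 25 = -9 - 25 = -34$)
$u{\left(R \right)} = - \frac{1}{34}$ ($u{\left(R \right)} = \frac{1}{-34} = - \frac{1}{34}$)
$-2737 - u^{2}{\left(\left(-1\right) 2 \right)} = -2737 - \left(- \frac{1}{34}\right)^{2} = -2737 - \frac{1}{1156} = - \frac{3163973}{1156}$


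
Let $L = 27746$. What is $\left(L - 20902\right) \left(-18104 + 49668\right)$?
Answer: $216024016$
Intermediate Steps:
$\left(L - 20902\right) \left(-18104 + 49668\right) = \left(27746 - 20902\right) \left(-18104 + 49668\right) = 6844 \cdot 31564 = 216024016$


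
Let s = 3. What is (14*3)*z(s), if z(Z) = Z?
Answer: 126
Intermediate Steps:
(14*3)*z(s) = (14*3)*3 = 42*3 = 126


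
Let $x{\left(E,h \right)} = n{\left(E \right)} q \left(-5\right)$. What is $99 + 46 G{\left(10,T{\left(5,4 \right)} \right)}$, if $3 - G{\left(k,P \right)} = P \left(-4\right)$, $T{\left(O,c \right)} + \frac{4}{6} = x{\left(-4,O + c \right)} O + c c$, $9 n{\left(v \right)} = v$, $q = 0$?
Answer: $\frac{9175}{3} \approx 3058.3$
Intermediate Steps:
$n{\left(v \right)} = \frac{v}{9}$
$x{\left(E,h \right)} = 0$ ($x{\left(E,h \right)} = \frac{E}{9} \cdot 0 \left(-5\right) = 0 \left(-5\right) = 0$)
$T{\left(O,c \right)} = - \frac{2}{3} + c^{2}$ ($T{\left(O,c \right)} = - \frac{2}{3} + \left(0 O + c c\right) = - \frac{2}{3} + \left(0 + c^{2}\right) = - \frac{2}{3} + c^{2}$)
$G{\left(k,P \right)} = 3 + 4 P$ ($G{\left(k,P \right)} = 3 - P \left(-4\right) = 3 - - 4 P = 3 + 4 P$)
$99 + 46 G{\left(10,T{\left(5,4 \right)} \right)} = 99 + 46 \left(3 + 4 \left(- \frac{2}{3} + 4^{2}\right)\right) = 99 + 46 \left(3 + 4 \left(- \frac{2}{3} + 16\right)\right) = 99 + 46 \left(3 + 4 \cdot \frac{46}{3}\right) = 99 + 46 \left(3 + \frac{184}{3}\right) = 99 + 46 \cdot \frac{193}{3} = 99 + \frac{8878}{3} = \frac{9175}{3}$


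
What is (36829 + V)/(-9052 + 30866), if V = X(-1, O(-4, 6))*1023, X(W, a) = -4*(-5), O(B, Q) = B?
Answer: 57289/21814 ≈ 2.6262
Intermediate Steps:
X(W, a) = 20
V = 20460 (V = 20*1023 = 20460)
(36829 + V)/(-9052 + 30866) = (36829 + 20460)/(-9052 + 30866) = 57289/21814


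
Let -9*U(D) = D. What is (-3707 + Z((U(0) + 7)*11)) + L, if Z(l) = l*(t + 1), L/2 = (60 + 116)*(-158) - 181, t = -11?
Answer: -60455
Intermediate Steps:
U(D) = -D/9
L = -55978 (L = 2*((60 + 116)*(-158) - 181) = 2*(176*(-158) - 181) = 2*(-27808 - 181) = 2*(-27989) = -55978)
Z(l) = -10*l (Z(l) = l*(-11 + 1) = l*(-10) = -10*l)
(-3707 + Z((U(0) + 7)*11)) + L = (-3707 - 10*(-⅑*0 + 7)*11) - 55978 = (-3707 - 10*(0 + 7)*11) - 55978 = (-3707 - 70*11) - 55978 = (-3707 - 10*77) - 55978 = (-3707 - 770) - 55978 = -4477 - 55978 = -60455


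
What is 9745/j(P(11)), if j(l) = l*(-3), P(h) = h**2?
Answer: -9745/363 ≈ -26.846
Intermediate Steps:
j(l) = -3*l
9745/j(P(11)) = 9745/((-3*11**2)) = 9745/((-3*121)) = 9745/(-363) = 9745*(-1/363) = -9745/363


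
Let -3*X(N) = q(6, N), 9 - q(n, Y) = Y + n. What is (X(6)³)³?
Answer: 1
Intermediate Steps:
q(n, Y) = 9 - Y - n (q(n, Y) = 9 - (Y + n) = 9 + (-Y - n) = 9 - Y - n)
X(N) = -1 + N/3 (X(N) = -(9 - N - 1*6)/3 = -(9 - N - 6)/3 = -(3 - N)/3 = -1 + N/3)
(X(6)³)³ = ((-1 + (⅓)*6)³)³ = ((-1 + 2)³)³ = (1³)³ = 1³ = 1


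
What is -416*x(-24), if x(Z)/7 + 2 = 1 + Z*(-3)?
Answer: -206752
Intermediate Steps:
x(Z) = -7 - 21*Z (x(Z) = -14 + 7*(1 + Z*(-3)) = -14 + 7*(1 - 3*Z) = -14 + (7 - 21*Z) = -7 - 21*Z)
-416*x(-24) = -416*(-7 - 21*(-24)) = -416*(-7 + 504) = -416*497 = -206752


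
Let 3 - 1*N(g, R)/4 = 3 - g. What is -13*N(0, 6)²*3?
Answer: 0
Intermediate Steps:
N(g, R) = 4*g (N(g, R) = 12 - 4*(3 - g) = 12 + (-12 + 4*g) = 4*g)
-13*N(0, 6)²*3 = -13*(4*0)²*3 = -13*0²*3 = -13*0*3 = 0*3 = 0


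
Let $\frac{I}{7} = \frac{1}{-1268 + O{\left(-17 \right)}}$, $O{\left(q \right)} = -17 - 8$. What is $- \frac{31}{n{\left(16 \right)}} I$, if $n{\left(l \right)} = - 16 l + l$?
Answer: $- \frac{217}{310320} \approx -0.00069928$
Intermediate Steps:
$O{\left(q \right)} = -25$ ($O{\left(q \right)} = -17 - 8 = -25$)
$n{\left(l \right)} = - 15 l$
$I = - \frac{7}{1293}$ ($I = \frac{7}{-1268 - 25} = \frac{7}{-1293} = 7 \left(- \frac{1}{1293}\right) = - \frac{7}{1293} \approx -0.0054138$)
$- \frac{31}{n{\left(16 \right)}} I = - \frac{31}{\left(-15\right) 16} \left(- \frac{7}{1293}\right) = - \frac{31}{-240} \left(- \frac{7}{1293}\right) = \left(-31\right) \left(- \frac{1}{240}\right) \left(- \frac{7}{1293}\right) = \frac{31}{240} \left(- \frac{7}{1293}\right) = - \frac{217}{310320}$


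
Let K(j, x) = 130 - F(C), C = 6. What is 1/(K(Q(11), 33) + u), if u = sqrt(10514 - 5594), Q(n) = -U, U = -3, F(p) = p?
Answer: 31/2614 - sqrt(1230)/5228 ≈ 0.0051508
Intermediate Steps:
Q(n) = 3 (Q(n) = -1*(-3) = 3)
K(j, x) = 124 (K(j, x) = 130 - 1*6 = 130 - 6 = 124)
u = 2*sqrt(1230) (u = sqrt(4920) = 2*sqrt(1230) ≈ 70.143)
1/(K(Q(11), 33) + u) = 1/(124 + 2*sqrt(1230))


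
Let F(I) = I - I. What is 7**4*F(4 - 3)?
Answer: 0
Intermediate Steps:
F(I) = 0
7**4*F(4 - 3) = 7**4*0 = 2401*0 = 0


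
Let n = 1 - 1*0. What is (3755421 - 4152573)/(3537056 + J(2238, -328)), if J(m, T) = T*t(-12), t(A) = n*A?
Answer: -1773/15808 ≈ -0.11216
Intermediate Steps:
n = 1 (n = 1 + 0 = 1)
t(A) = A (t(A) = 1*A = A)
J(m, T) = -12*T (J(m, T) = T*(-12) = -12*T)
(3755421 - 4152573)/(3537056 + J(2238, -328)) = (3755421 - 4152573)/(3537056 - 12*(-328)) = -397152/(3537056 + 3936) = -397152/3540992 = -397152*1/3540992 = -1773/15808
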